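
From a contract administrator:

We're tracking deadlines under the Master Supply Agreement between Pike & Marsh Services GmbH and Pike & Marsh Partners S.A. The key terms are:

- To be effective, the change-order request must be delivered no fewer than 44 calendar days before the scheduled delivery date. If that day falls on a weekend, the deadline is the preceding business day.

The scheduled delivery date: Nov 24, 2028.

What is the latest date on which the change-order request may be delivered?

Oct 11, 2028

Nov 24, 2028 minus 44 days is Oct 11, 2028. That is a Wednesday, so no adjustment is needed.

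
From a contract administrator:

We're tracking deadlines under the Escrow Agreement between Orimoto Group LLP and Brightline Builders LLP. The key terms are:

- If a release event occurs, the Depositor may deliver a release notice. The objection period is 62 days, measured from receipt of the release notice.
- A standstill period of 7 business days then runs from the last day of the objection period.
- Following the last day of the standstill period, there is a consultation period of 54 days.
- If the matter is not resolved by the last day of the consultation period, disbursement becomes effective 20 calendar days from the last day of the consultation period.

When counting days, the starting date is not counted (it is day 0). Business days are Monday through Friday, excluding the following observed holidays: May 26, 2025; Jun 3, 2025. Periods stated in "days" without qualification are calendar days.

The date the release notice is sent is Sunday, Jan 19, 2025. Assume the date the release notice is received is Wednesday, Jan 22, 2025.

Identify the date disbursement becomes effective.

Adding 62 calendar days to Jan 22, 2025 gives Mar 25, 2025, which is the last day of the objection period.
From Tuesday, Mar 25, 2025, 7 business days (Mar 26, Mar 27, Mar 28, Mar 31, Apr 1, Apr 2, Apr 3, skipping weekends) brings us to Thursday, Apr 3, 2025, which is the last day of the standstill period.
The last day of the consultation period: Apr 3, 2025 + 54 days = May 27, 2025.
The date disbursement becomes effective: 20 calendar days after May 27, 2025 is Jun 16, 2025.

Jun 16, 2025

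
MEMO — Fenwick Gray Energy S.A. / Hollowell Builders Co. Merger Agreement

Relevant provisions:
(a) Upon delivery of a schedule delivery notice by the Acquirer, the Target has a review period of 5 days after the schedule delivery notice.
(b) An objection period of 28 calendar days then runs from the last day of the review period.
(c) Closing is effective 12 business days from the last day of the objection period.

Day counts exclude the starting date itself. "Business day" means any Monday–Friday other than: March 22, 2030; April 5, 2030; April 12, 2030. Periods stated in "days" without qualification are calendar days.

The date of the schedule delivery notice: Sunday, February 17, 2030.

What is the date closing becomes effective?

April 10, 2030

The last day of the review period: 5 calendar days after February 17, 2030 is February 22, 2030.
Adding 28 calendar days to February 22, 2030 gives March 22, 2030, which is the last day of the objection period.
The date closing becomes effective: 12 business days after Friday, March 22, 2030, skipping weekends and the listed holiday on Apr 5 — Mar 25, Mar 26, Mar 27, Mar 28, …, Apr 8, Apr 9, Apr 10 — lands on Wednesday, April 10, 2030.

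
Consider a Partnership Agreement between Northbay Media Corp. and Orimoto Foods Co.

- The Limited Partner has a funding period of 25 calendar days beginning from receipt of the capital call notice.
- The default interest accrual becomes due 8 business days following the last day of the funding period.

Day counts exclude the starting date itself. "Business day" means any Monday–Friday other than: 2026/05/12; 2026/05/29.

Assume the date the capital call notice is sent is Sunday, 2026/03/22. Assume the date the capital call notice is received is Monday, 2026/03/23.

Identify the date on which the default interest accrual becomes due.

2026/04/29

The last day of the funding period: 2026/03/23 + 25 days = 2026/04/17.
The date on which the default interest accrual becomes due: 8 business days after Friday, 2026/04/17, skipping weekends — Apr 20, Apr 21, Apr 22, Apr 23, Apr 24, Apr 27, Apr 28, Apr 29 — lands on Wednesday, 2026/04/29.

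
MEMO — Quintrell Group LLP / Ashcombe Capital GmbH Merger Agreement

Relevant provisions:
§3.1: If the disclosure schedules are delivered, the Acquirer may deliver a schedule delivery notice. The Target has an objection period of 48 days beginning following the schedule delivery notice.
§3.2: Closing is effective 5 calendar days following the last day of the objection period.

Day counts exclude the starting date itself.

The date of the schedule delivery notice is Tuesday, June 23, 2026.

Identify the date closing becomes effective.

The last day of the objection period: 48 calendar days after June 23, 2026 is August 10, 2026.
The date closing becomes effective: August 10, 2026 + 5 days = August 15, 2026.

August 15, 2026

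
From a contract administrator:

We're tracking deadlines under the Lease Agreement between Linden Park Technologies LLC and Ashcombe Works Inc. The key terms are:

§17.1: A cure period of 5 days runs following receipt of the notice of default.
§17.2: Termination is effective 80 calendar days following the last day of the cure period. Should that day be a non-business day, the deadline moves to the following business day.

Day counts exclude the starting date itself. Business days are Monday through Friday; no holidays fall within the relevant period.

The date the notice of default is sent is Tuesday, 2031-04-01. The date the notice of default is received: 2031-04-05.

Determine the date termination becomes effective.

2031-06-30

Adding 5 calendar days to 2031-04-05 gives 2031-04-10, which is the last day of the cure period.
Adding 80 calendar days to 2031-04-10 gives 2031-06-29, which is the date termination becomes effective. That falls on a Sunday, so it rolls to the next business day, Monday, 2031-06-30.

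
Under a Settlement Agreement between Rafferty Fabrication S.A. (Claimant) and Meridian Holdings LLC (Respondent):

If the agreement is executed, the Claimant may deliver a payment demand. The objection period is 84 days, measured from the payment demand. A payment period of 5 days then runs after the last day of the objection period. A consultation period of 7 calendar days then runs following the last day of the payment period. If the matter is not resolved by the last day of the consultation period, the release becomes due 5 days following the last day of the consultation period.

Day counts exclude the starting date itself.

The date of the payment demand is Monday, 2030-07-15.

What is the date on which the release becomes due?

The last day of the objection period: 2030-07-15 + 84 days = 2030-10-07.
The last day of the payment period: 5 calendar days after 2030-10-07 is 2030-10-12.
The last day of the consultation period: 2030-10-12 + 7 days = 2030-10-19.
Adding 5 calendar days to 2030-10-19 gives 2030-10-24, which is the date on which the release becomes due.

2030-10-24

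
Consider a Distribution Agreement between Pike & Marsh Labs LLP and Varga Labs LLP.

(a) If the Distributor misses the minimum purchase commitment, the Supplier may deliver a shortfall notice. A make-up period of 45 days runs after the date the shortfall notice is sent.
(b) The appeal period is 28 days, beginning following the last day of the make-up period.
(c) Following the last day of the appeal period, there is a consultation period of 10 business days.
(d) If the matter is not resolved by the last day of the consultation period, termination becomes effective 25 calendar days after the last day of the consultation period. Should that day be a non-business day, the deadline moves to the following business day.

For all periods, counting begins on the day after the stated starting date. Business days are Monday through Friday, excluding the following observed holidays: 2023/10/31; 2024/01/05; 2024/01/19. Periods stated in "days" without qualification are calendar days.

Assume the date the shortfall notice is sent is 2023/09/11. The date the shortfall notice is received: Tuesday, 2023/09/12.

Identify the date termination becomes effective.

Adding 45 calendar days to 2023/09/11 gives 2023/10/26, which is the last day of the make-up period.
The last day of the appeal period: 28 calendar days after 2023/10/26 is 2023/11/23.
The last day of the consultation period: counting 10 business days from Thursday, 2023/11/23 (Nov 24, Nov 27, Nov 28, Nov 29, Nov 30, Dec 1, Dec 4, Dec 5, Dec 6, Dec 7, skipping weekends) reaches Thursday, 2023/12/07.
Adding 25 calendar days to 2023/12/07 gives 2024/01/01, which is the date termination becomes effective. 2024/01/01 is a Monday and is not a listed holiday, so no roll-forward applies.

2024/01/01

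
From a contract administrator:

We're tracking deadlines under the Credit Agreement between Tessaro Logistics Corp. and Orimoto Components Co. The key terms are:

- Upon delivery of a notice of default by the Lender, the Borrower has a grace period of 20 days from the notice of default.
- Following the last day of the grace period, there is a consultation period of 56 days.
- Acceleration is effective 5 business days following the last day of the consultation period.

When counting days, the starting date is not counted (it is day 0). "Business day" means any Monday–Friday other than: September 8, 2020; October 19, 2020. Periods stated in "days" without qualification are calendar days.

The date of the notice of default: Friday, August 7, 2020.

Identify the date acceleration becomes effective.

The last day of the grace period: August 7, 2020 + 20 days = August 27, 2020.
The last day of the consultation period: 56 calendar days after August 27, 2020 is October 22, 2020.
The date acceleration becomes effective: 5 business days after Thursday, October 22, 2020, skipping weekends — Oct 23, Oct 26, Oct 27, Oct 28, Oct 29 — lands on Thursday, October 29, 2020.

October 29, 2020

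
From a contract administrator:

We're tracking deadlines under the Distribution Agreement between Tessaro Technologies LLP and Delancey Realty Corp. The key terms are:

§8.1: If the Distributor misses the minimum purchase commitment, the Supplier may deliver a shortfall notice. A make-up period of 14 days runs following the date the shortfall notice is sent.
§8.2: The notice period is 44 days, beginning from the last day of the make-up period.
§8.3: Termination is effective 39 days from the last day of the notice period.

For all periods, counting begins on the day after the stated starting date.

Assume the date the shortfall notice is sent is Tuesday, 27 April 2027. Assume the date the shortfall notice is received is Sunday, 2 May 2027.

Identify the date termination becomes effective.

The last day of the make-up period: 27 April 2027 + 14 days = 11 May 2027.
Adding 44 calendar days to 11 May 2027 gives 24 June 2027, which is the last day of the notice period.
The date termination becomes effective: 39 calendar days after 24 June 2027 is 2 August 2027.

2 August 2027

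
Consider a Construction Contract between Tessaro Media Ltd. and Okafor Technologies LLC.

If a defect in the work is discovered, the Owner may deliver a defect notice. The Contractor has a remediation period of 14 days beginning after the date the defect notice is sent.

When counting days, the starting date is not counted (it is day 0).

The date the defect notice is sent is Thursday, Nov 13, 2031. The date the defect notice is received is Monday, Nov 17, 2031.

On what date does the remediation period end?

Nov 27, 2031

The last day of the remediation period: Nov 13, 2031 + 14 days = Nov 27, 2031.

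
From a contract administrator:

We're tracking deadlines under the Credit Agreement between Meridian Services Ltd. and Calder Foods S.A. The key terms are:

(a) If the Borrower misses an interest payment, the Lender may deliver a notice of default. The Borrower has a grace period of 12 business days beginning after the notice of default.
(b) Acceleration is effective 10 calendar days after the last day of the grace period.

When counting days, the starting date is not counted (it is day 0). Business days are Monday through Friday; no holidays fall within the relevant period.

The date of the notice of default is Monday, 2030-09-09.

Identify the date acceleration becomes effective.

2030-10-05

The last day of the grace period: 12 business days after Monday, 2030-09-09, skipping weekends — Sep 10, Sep 11, Sep 12, Sep 13, …, Sep 23, Sep 24, Sep 25 — lands on Wednesday, 2030-09-25.
The date acceleration becomes effective: 10 calendar days after 2030-09-25 is 2030-10-05.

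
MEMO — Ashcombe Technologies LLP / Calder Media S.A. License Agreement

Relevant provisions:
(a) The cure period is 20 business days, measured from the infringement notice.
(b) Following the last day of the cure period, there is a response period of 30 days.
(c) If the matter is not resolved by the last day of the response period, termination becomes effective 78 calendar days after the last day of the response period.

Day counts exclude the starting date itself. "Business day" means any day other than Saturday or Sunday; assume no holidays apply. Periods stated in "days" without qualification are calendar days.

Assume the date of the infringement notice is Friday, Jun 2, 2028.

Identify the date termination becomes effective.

The last day of the cure period: 20 business days after Friday, Jun 2, 2028, skipping weekends — Jun 5, Jun 6, Jun 7, Jun 8, …, Jun 28, Jun 29, Jun 30 — lands on Friday, Jun 30, 2028.
The last day of the response period: Jun 30, 2028 + 30 days = Jul 30, 2028.
Adding 78 calendar days to Jul 30, 2028 gives Oct 16, 2028, which is the date termination becomes effective.

Oct 16, 2028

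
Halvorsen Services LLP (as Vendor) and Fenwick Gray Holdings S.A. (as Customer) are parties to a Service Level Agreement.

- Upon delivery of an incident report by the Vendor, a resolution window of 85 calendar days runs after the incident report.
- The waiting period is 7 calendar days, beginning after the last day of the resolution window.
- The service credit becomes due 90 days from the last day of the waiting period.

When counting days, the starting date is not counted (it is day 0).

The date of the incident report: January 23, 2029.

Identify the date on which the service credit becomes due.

Adding 85 calendar days to January 23, 2029 gives April 18, 2029, which is the last day of the resolution window.
Adding 7 calendar days to April 18, 2029 gives April 25, 2029, which is the last day of the waiting period.
The date on which the service credit becomes due: April 25, 2029 + 90 days = July 24, 2029.

July 24, 2029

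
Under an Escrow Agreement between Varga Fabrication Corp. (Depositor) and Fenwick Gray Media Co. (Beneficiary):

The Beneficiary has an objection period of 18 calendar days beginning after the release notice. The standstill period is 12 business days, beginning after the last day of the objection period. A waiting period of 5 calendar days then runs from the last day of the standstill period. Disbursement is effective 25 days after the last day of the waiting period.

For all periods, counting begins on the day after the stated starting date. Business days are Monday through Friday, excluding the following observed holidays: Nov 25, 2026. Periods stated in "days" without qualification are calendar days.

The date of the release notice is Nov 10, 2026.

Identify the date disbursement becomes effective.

The last day of the objection period: Nov 10, 2026 + 18 days = Nov 28, 2026.
The last day of the standstill period: 12 business days after Saturday, Nov 28, 2026, skipping weekends — Nov 30, Dec 1, Dec 2, Dec 3, …, Dec 11, Dec 14, Dec 15 — lands on Tuesday, Dec 15, 2026.
The last day of the waiting period: Dec 15, 2026 + 5 days = Dec 20, 2026.
Adding 25 calendar days to Dec 20, 2026 gives Jan 14, 2027, which is the date disbursement becomes effective.

Jan 14, 2027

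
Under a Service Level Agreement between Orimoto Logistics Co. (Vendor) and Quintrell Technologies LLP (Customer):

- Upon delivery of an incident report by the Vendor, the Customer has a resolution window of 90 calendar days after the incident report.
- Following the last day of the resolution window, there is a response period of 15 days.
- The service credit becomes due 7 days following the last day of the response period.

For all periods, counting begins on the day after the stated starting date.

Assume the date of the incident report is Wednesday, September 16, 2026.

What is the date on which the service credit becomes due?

The last day of the resolution window: September 16, 2026 + 90 days = December 15, 2026.
The last day of the response period: December 15, 2026 + 15 days = December 30, 2026.
Adding 7 calendar days to December 30, 2026 gives January 6, 2027, which is the date on which the service credit becomes due.

January 6, 2027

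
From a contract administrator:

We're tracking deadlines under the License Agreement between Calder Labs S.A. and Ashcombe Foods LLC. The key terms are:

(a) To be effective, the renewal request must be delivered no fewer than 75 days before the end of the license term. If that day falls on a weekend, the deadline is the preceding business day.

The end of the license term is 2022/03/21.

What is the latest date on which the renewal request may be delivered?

2022/03/21 minus 75 days is 2022/01/05. That is a Wednesday, so no adjustment is needed.

2022/01/05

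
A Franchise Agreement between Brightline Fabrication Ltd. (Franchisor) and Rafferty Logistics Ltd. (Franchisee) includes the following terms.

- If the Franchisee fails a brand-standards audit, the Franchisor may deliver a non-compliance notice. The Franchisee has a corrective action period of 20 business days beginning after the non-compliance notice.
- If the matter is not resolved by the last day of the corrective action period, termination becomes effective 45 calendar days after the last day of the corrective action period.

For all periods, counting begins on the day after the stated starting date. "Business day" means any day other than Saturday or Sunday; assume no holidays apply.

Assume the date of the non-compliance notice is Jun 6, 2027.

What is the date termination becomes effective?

From Sunday, Jun 6, 2027, 20 business days (Jun 7, Jun 8, Jun 9, Jun 10, …, Jun 30, Jul 1, Jul 2, skipping weekends) brings us to Friday, Jul 2, 2027, which is the last day of the corrective action period.
The date termination becomes effective: Jul 2, 2027 + 45 days = Aug 16, 2027.

Aug 16, 2027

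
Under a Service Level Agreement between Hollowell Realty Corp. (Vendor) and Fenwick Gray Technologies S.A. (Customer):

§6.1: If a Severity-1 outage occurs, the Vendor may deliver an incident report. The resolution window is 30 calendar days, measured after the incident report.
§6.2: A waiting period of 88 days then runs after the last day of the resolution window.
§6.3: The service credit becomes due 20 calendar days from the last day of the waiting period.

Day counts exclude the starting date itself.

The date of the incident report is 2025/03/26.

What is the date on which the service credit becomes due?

2025/08/11

The last day of the resolution window: 2025/03/26 + 30 days = 2025/04/25.
The last day of the waiting period: 2025/04/25 + 88 days = 2025/07/22.
Adding 20 calendar days to 2025/07/22 gives 2025/08/11, which is the date on which the service credit becomes due.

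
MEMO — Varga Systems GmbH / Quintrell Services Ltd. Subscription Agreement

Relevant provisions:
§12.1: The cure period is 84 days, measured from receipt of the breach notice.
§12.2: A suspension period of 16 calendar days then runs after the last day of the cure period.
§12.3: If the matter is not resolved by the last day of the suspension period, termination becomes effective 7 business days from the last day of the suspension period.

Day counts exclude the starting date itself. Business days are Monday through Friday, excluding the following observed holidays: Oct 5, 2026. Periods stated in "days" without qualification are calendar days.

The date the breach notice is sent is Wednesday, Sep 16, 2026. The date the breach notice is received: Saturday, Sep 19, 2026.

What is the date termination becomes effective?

The last day of the cure period: Sep 19, 2026 + 84 days = Dec 12, 2026.
The last day of the suspension period: Dec 12, 2026 + 16 days = Dec 28, 2026.
From Monday, Dec 28, 2026, 7 business days (Dec 29, Dec 30, Dec 31, Jan 1, Jan 4, Jan 5, Jan 6, skipping weekends) brings us to Wednesday, Jan 6, 2027, which is the date termination becomes effective.

Jan 6, 2027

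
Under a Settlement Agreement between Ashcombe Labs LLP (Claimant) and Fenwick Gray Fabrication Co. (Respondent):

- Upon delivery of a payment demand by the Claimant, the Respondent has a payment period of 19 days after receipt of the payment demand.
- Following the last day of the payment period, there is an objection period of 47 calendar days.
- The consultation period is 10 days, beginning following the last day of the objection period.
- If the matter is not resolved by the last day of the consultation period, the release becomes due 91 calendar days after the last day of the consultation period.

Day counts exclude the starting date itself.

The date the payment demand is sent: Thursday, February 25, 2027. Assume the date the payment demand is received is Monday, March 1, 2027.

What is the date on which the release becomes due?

August 15, 2027

The last day of the payment period: March 1, 2027 + 19 days = March 20, 2027.
The last day of the objection period: March 20, 2027 + 47 days = May 6, 2027.
Adding 10 calendar days to May 6, 2027 gives May 16, 2027, which is the last day of the consultation period.
Adding 91 calendar days to May 16, 2027 gives August 15, 2027, which is the date on which the release becomes due.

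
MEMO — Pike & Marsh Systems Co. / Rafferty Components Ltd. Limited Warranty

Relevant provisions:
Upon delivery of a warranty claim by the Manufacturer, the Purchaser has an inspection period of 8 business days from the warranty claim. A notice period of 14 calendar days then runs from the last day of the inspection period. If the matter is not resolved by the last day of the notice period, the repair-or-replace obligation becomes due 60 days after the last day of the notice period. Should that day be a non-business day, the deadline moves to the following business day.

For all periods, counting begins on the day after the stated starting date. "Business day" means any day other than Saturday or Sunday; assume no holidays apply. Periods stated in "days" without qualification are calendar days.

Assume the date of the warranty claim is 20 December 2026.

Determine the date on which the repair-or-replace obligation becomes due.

The last day of the inspection period: counting 8 business days from Sunday, 20 December 2026 (Dec 21, Dec 22, Dec 23, Dec 24, Dec 25, Dec 28, Dec 29, Dec 30, skipping weekends) reaches Wednesday, 30 December 2026.
The last day of the notice period: 14 calendar days after 30 December 2026 is 13 January 2027.
The date on which the repair-or-replace obligation becomes due: 13 January 2027 + 60 days = 14 March 2027. That falls on a Sunday, so it rolls to the next business day, Monday, 15 March 2027.

15 March 2027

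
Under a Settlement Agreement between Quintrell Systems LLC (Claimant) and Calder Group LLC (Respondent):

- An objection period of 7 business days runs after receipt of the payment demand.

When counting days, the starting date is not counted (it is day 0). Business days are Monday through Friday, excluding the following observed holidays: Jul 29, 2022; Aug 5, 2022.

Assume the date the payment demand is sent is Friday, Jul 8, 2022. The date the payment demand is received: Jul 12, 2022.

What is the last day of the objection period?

Jul 21, 2022

The last day of the objection period: counting 7 business days from Tuesday, Jul 12, 2022 (Jul 13, Jul 14, Jul 15, Jul 18, Jul 19, Jul 20, Jul 21, skipping weekends) reaches Thursday, Jul 21, 2022.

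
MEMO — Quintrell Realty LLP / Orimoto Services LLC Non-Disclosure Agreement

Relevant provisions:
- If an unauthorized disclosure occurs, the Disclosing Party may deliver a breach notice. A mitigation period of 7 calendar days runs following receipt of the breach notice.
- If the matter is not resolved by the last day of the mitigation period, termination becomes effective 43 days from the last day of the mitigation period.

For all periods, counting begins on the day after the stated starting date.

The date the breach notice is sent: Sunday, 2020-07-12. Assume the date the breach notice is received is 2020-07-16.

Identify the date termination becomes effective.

The last day of the mitigation period: 7 calendar days after 2020-07-16 is 2020-07-23.
The date termination becomes effective: 43 calendar days after 2020-07-23 is 2020-09-04.

2020-09-04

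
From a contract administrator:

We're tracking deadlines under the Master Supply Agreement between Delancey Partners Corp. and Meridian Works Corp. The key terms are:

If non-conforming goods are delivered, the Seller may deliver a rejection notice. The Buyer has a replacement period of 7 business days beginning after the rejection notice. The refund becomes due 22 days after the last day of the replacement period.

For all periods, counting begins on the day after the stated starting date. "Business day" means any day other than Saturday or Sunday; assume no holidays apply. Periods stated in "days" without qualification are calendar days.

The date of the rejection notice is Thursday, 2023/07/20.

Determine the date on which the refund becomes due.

2023/08/22

From Thursday, 2023/07/20, 7 business days (Jul 21, Jul 24, Jul 25, Jul 26, Jul 27, Jul 28, Jul 31, skipping weekends) brings us to Monday, 2023/07/31, which is the last day of the replacement period.
The date on which the refund becomes due: 22 calendar days after 2023/07/31 is 2023/08/22.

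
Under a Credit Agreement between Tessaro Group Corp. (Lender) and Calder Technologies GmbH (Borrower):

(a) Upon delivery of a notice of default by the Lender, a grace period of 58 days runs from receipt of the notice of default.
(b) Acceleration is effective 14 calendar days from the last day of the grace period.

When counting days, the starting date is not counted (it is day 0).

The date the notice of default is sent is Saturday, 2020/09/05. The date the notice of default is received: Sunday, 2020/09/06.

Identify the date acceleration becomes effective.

2020/11/17

Adding 58 calendar days to 2020/09/06 gives 2020/11/03, which is the last day of the grace period.
The date acceleration becomes effective: 14 calendar days after 2020/11/03 is 2020/11/17.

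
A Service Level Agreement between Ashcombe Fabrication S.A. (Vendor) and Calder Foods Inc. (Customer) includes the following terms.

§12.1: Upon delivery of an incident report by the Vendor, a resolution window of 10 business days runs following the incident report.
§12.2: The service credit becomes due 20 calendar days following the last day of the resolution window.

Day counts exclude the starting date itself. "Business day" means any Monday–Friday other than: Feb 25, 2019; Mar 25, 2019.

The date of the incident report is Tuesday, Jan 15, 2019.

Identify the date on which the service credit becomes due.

Feb 18, 2019

The last day of the resolution window: counting 10 business days from Tuesday, Jan 15, 2019 (Jan 16, Jan 17, Jan 18, Jan 21, Jan 22, Jan 23, Jan 24, Jan 25, Jan 28, Jan 29, skipping weekends) reaches Tuesday, Jan 29, 2019.
The date on which the service credit becomes due: Jan 29, 2019 + 20 days = Feb 18, 2019.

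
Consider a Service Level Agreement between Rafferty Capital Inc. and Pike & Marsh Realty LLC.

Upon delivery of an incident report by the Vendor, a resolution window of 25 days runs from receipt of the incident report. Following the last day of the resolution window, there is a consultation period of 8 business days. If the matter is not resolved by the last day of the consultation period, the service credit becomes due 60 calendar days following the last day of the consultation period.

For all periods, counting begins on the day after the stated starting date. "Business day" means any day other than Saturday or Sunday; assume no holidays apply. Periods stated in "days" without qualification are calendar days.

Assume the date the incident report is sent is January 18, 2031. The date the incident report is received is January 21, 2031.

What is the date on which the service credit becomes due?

April 27, 2031

The last day of the resolution window: January 21, 2031 + 25 days = February 15, 2031.
The last day of the consultation period: 8 business days after Saturday, February 15, 2031, skipping weekends — Feb 17, Feb 18, Feb 19, Feb 20, Feb 21, Feb 24, Feb 25, Feb 26 — lands on Wednesday, February 26, 2031.
Adding 60 calendar days to February 26, 2031 gives April 27, 2031, which is the date on which the service credit becomes due.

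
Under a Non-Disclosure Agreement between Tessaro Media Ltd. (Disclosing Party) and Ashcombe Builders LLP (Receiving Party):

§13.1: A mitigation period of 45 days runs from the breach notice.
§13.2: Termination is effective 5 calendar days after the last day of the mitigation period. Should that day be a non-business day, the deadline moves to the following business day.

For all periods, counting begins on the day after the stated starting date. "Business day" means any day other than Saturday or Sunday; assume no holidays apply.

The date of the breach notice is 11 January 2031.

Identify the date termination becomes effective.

3 March 2031

The last day of the mitigation period: 11 January 2031 + 45 days = 25 February 2031.
The date termination becomes effective: 5 calendar days after 25 February 2031 is 2 March 2031. That falls on a Sunday, so it rolls to the next business day, Monday, 3 March 2031.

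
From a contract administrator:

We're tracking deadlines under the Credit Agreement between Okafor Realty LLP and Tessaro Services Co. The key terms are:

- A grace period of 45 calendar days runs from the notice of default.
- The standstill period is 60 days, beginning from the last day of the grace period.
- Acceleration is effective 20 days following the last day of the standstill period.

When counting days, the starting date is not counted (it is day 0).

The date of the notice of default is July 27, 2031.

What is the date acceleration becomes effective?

November 29, 2031

Adding 45 calendar days to July 27, 2031 gives September 10, 2031, which is the last day of the grace period.
The last day of the standstill period: 60 calendar days after September 10, 2031 is November 9, 2031.
The date acceleration becomes effective: 20 calendar days after November 9, 2031 is November 29, 2031.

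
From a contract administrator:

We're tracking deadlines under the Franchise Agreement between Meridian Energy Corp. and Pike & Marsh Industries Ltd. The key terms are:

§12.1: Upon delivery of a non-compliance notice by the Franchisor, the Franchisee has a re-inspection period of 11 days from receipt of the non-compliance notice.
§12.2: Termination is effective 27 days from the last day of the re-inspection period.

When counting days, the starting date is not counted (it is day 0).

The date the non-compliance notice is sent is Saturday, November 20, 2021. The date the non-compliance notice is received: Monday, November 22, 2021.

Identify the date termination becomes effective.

December 30, 2021

The last day of the re-inspection period: 11 calendar days after November 22, 2021 is December 3, 2021.
The date termination becomes effective: 27 calendar days after December 3, 2021 is December 30, 2021.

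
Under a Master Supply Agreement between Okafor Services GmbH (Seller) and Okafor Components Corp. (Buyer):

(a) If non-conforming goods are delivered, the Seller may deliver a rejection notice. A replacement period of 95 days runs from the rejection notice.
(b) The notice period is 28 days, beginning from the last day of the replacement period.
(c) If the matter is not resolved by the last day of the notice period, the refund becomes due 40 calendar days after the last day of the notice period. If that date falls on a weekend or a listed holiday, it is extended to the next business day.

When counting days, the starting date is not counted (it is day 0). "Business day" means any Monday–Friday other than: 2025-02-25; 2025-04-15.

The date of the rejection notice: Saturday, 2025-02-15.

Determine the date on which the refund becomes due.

The last day of the replacement period: 2025-02-15 + 95 days = 2025-05-21.
The last day of the notice period: 28 calendar days after 2025-05-21 is 2025-06-18.
The date on which the refund becomes due: 2025-06-18 + 40 days = 2025-07-28. 2025-07-28 is a Monday and is not a listed holiday, so no roll-forward applies.

2025-07-28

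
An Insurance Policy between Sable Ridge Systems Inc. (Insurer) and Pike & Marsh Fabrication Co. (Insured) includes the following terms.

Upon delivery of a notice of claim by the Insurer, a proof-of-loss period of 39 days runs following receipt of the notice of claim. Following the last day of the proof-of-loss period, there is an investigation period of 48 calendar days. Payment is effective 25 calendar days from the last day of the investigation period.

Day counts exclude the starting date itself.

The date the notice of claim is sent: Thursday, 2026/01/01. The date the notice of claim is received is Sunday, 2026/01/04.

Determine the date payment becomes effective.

The last day of the proof-of-loss period: 2026/01/04 + 39 days = 2026/02/12.
The last day of the investigation period: 48 calendar days after 2026/02/12 is 2026/04/01.
Adding 25 calendar days to 2026/04/01 gives 2026/04/26, which is the date payment becomes effective.

2026/04/26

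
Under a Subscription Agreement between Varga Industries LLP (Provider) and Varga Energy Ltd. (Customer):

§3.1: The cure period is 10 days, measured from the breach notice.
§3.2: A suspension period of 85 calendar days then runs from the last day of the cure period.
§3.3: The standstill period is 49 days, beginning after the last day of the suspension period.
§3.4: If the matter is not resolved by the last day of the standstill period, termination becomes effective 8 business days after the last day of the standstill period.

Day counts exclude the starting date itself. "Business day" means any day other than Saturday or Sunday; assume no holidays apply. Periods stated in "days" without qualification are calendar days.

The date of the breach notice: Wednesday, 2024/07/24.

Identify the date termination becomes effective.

Adding 10 calendar days to 2024/07/24 gives 2024/08/03, which is the last day of the cure period.
The last day of the suspension period: 2024/08/03 + 85 days = 2024/10/27.
Adding 49 calendar days to 2024/10/27 gives 2024/12/15, which is the last day of the standstill period.
The date termination becomes effective: 8 business days after Sunday, 2024/12/15, skipping weekends — Dec 16, Dec 17, Dec 18, Dec 19, Dec 20, Dec 23, Dec 24, Dec 25 — lands on Wednesday, 2024/12/25.

2024/12/25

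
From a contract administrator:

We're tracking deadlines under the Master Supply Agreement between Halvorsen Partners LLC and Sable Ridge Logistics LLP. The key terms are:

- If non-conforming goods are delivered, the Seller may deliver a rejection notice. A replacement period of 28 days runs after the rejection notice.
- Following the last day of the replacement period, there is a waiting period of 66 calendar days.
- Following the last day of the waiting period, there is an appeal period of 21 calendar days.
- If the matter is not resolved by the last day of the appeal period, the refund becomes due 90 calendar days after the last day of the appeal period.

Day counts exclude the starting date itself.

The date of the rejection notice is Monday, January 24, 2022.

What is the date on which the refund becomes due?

August 17, 2022

Adding 28 calendar days to January 24, 2022 gives February 21, 2022, which is the last day of the replacement period.
Adding 66 calendar days to February 21, 2022 gives April 28, 2022, which is the last day of the waiting period.
Adding 21 calendar days to April 28, 2022 gives May 19, 2022, which is the last day of the appeal period.
The date on which the refund becomes due: May 19, 2022 + 90 days = August 17, 2022.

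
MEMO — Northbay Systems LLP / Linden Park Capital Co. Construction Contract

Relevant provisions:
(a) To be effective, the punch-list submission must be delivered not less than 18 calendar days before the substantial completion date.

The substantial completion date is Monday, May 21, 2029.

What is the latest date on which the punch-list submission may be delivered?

May 3, 2029

Counting back 18 calendar days from May 21, 2029 gives May 3, 2029.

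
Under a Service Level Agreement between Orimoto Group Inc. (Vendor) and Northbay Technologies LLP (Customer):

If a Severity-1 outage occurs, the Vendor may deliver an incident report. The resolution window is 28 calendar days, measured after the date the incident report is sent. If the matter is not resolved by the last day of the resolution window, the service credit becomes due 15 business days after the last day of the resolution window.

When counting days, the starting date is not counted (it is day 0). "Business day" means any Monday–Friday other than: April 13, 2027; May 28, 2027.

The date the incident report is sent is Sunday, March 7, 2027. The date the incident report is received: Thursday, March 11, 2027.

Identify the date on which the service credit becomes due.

April 26, 2027

Adding 28 calendar days to March 7, 2027 gives April 4, 2027, which is the last day of the resolution window.
From Sunday, April 4, 2027, 15 business days (Apr 5, Apr 6, Apr 7, Apr 8, …, Apr 22, Apr 23, Apr 26, skipping weekends and the listed holiday on Apr 13) brings us to Monday, April 26, 2027, which is the date on which the service credit becomes due.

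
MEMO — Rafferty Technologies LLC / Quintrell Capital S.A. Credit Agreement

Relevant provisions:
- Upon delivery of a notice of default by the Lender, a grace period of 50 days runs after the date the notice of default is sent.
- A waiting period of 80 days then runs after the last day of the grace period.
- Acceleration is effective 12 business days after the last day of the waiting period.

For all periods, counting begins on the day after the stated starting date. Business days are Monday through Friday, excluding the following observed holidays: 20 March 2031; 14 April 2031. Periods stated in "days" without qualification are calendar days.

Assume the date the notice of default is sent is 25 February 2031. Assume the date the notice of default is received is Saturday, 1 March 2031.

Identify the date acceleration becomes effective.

The last day of the grace period: 25 February 2031 + 50 days = 16 April 2031.
Adding 80 calendar days to 16 April 2031 gives 5 July 2031, which is the last day of the waiting period.
The date acceleration becomes effective: 12 business days after Saturday, 5 July 2031, skipping weekends — Jul 7, Jul 8, Jul 9, Jul 10, …, Jul 18, Jul 21, Jul 22 — lands on Tuesday, 22 July 2031.

22 July 2031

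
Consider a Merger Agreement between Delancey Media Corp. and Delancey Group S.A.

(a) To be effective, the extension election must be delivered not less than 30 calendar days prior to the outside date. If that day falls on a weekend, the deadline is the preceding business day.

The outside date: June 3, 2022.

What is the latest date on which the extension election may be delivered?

May 4, 2022

June 3, 2022 minus 30 days is May 4, 2022. That is a Wednesday, so no adjustment is needed.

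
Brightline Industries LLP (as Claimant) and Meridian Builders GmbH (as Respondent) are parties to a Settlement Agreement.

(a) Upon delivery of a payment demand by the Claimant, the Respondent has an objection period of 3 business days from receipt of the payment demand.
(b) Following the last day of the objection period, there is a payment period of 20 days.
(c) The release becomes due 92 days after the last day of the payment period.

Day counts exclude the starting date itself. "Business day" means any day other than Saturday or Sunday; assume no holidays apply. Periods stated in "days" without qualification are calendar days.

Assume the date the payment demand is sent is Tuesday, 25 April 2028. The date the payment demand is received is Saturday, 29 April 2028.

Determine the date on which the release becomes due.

23 August 2028

The last day of the objection period: counting 3 business days from Saturday, 29 April 2028 (May 1, May 2, May 3, skipping weekends) reaches Wednesday, 3 May 2028.
The last day of the payment period: 3 May 2028 + 20 days = 23 May 2028.
The date on which the release becomes due: 23 May 2028 + 92 days = 23 August 2028.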